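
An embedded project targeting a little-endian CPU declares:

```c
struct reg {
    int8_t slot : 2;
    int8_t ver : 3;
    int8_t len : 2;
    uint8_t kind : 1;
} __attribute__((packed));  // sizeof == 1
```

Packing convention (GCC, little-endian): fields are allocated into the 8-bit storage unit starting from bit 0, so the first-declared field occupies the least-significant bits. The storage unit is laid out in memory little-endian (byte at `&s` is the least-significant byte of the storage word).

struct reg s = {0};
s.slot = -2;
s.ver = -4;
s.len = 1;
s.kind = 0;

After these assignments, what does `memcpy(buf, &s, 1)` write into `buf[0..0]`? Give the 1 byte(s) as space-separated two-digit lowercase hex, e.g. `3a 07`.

32

slot:2 = -2 → 0x2 << 0 → word 0x02
ver:3 = -4 → 0x4 << 2 → word 0x12
len:2 = 1 → 0x1 << 5 → word 0x32
kind:1 = 0 → 0x0 << 7 → word 0x32
word = 0x32 → little-endian bytes:
  [0]=0x32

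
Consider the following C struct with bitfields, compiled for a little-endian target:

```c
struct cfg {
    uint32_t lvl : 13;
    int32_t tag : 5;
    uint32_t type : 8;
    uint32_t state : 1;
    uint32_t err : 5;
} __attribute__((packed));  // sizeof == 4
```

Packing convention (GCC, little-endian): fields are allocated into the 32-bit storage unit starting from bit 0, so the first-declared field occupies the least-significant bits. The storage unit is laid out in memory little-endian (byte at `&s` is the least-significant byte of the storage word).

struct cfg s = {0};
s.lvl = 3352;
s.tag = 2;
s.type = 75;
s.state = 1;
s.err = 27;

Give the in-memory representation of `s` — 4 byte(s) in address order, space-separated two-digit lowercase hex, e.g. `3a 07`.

18 4d 2c dd

lvl:13 = 3352 → 0xd18 << 0 → word 0x00000d18
tag:5 = 2 → 0x2 << 13 → word 0x00004d18
type:8 = 75 → 0x4b << 18 → word 0x012c4d18
state:1 = 1 → 0x1 << 26 → word 0x052c4d18
err:5 = 27 → 0x1b << 27 → word 0xdd2c4d18
word = 0xdd2c4d18 → little-endian bytes:
  [0]=0x18  [1]=0x4d  [2]=0x2c  [3]=0xdd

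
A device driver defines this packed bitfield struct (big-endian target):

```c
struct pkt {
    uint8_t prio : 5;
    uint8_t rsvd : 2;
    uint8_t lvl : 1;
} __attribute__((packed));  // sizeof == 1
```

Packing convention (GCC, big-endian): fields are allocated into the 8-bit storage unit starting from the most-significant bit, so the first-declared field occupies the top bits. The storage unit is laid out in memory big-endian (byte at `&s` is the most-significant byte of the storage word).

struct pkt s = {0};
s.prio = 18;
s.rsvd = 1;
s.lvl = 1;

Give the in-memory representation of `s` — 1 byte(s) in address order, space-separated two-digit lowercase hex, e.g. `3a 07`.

93

[3+:5] prio=18 & 0x1f = 0x12; word=0x90
[1+:2] rsvd=1 & 0x3 = 0x1; word=0x92
[0+:1] lvl=1 & 0x1 = 0x1; word=0x93
word = 0x93 → big-endian bytes:
  [0]=0x93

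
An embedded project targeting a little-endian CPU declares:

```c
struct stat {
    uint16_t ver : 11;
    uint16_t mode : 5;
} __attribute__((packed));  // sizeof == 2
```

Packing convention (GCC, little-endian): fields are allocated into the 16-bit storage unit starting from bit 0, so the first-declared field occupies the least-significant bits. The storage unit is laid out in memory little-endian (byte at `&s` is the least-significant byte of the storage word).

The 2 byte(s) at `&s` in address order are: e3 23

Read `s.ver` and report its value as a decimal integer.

[0]=0xe3 [1]=0x23 (little-endian) → word 0x23e3
ver [0+:11] = (word>>0) & 0x7ff = 995  ←
mode [11+:5] = (word>>11) & 0x1f = 4

995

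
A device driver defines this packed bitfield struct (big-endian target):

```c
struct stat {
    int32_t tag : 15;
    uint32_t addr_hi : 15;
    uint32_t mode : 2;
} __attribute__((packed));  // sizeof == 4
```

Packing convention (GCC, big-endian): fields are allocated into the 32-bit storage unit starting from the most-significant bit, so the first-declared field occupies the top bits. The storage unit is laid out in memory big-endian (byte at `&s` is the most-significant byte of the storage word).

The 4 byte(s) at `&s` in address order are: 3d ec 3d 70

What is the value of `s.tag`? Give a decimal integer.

[0]=0x3d [1]=0xec [2]=0x3d [3]=0x70 (big-endian) → word 0x3dec3d70
tag [17+:15] = (word>>17) & 0x7fff = 7926  ←
addr_hi [2+:15] = (word>>2) & 0x7fff = 3932
mode [0+:2] = (word>>0) & 0x3 = 0
tag signed 15b, MSB=0: value = 7926

7926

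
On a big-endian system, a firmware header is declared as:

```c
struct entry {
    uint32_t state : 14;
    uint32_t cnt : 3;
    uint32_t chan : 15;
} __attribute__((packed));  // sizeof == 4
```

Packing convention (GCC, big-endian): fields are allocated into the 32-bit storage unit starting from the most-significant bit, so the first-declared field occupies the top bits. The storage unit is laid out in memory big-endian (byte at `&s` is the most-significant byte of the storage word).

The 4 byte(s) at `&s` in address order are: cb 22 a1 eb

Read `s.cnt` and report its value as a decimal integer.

[0]=0xcb [1]=0x22 [2]=0xa1 [3]=0xeb (big-endian) → word 0xcb22a1eb
state [18+:14] = (word>>18) & 0x3fff = 13000
cnt [15+:3] = (word>>15) & 0x7 = 5  ←
chan [0+:15] = (word>>0) & 0x7fff = 8683

5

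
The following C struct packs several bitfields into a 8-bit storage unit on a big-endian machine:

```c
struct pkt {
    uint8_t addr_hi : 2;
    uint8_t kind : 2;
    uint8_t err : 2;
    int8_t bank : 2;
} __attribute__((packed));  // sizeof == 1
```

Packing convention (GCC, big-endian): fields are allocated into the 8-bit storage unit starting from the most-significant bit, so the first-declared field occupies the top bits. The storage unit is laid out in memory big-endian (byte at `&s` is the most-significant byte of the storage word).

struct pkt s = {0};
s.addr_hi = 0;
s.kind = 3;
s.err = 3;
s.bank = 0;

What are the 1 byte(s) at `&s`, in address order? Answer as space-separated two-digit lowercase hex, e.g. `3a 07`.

[6+:2] addr_hi=0 & 0x3 = 0x0; word=0x00
[4+:2] kind=3 & 0x3 = 0x3; word=0x30
[2+:2] err=3 & 0x3 = 0x3; word=0x3c
[0+:2] bank=0 & 0x3 = 0x0; word=0x3c
word = 0x3c → big-endian bytes:
  [0]=0x3c

3c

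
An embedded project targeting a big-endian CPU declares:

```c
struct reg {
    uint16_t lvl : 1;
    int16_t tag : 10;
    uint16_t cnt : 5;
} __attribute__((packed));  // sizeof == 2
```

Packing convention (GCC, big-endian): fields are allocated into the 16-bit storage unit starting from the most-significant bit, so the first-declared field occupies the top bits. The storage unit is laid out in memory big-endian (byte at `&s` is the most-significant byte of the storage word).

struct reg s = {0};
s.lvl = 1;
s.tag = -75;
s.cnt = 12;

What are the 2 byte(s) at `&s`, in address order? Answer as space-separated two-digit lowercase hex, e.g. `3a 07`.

f6 ac

[15+:1] lvl=1 & 0x1 = 0x1; word=0x8000
[5+:10] tag=-75 & 0x3ff = 0x3b5; word=0xf6a0
[0+:5] cnt=12 & 0x1f = 0xc; word=0xf6ac
word = 0xf6ac → big-endian bytes:
  [0]=0xf6  [1]=0xac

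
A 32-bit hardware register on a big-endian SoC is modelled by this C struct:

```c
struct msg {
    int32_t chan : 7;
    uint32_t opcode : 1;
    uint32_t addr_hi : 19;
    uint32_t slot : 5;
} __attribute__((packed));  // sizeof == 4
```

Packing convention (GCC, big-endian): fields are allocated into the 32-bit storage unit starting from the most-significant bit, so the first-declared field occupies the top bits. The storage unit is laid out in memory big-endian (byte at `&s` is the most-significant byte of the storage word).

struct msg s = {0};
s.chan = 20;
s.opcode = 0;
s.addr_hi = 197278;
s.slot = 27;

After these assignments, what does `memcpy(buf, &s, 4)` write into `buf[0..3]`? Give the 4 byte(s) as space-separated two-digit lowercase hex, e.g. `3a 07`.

chan (7b) val=20 bits=0x14 at bit 25: 0x28000000
opcode (1b) val=0 bits=0x0 at bit 24: 0x28000000
addr_hi (19b) val=197278 bits=0x3029e at bit 5: 0x286053c0
slot (5b) val=27 bits=0x1b at bit 0: 0x286053db
word = 0x286053db → big-endian bytes:
  [0]=0x28  [1]=0x60  [2]=0x53  [3]=0xdb

28 60 53 db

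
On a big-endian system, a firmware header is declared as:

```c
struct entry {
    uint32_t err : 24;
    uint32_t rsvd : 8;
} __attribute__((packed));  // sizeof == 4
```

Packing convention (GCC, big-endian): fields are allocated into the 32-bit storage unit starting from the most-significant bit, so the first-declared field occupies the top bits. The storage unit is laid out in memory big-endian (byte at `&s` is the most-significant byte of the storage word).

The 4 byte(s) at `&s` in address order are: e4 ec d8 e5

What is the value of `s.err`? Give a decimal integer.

15002840

[0]=0xe4 [1]=0xec [2]=0xd8 [3]=0xe5 (big-endian) → word 0xe4ecd8e5
err [8+:24] = (word>>8) & 0xffffff = 15002840  ←
rsvd [0+:8] = (word>>0) & 0xff = 229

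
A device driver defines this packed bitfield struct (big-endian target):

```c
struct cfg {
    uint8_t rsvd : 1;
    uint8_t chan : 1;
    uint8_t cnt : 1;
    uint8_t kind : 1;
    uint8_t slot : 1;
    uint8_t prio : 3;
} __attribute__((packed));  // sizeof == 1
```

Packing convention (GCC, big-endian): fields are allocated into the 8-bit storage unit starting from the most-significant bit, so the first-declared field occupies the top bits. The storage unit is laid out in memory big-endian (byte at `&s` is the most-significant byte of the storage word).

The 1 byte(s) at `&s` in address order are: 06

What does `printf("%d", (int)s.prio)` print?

[0]=0x06 (big-endian) → word 0x06
rsvd [7+:1] = (word>>7) & 0x1 = 0
chan [6+:1] = (word>>6) & 0x1 = 0
cnt [5+:1] = (word>>5) & 0x1 = 0
kind [4+:1] = (word>>4) & 0x1 = 0
slot [3+:1] = (word>>3) & 0x1 = 0
prio [0+:3] = (word>>0) & 0x7 = 6  ←

6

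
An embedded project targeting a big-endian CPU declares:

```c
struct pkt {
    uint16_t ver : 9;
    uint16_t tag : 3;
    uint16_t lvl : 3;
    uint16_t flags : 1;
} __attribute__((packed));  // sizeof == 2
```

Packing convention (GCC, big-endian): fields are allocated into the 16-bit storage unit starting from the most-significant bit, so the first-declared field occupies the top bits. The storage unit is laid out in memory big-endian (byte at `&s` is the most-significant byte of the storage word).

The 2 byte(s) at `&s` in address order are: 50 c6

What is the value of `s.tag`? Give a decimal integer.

4

[0]=0x50 [1]=0xc6 (big-endian) → word 0x50c6
ver [7+:9] = (word>>7) & 0x1ff = 161
tag [4+:3] = (word>>4) & 0x7 = 4  ←
lvl [1+:3] = (word>>1) & 0x7 = 3
flags [0+:1] = (word>>0) & 0x1 = 0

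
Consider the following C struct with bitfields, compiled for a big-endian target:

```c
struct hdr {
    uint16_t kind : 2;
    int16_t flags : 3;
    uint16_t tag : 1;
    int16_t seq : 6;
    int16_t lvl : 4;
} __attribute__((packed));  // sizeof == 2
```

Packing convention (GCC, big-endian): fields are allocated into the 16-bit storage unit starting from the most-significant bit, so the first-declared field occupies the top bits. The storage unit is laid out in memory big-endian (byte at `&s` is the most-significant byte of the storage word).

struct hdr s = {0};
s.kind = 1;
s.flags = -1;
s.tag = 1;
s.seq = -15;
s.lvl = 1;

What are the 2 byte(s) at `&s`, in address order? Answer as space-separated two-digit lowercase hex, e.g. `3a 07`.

kind:2 = 1 → 0x1 << 14 → word 0x4000
flags:3 = -1 → 0x7 << 11 → word 0x7800
tag:1 = 1 → 0x1 << 10 → word 0x7c00
seq:6 = -15 → 0x31 << 4 → word 0x7f10
lvl:4 = 1 → 0x1 << 0 → word 0x7f11
word = 0x7f11 → big-endian bytes:
  [0]=0x7f  [1]=0x11

7f 11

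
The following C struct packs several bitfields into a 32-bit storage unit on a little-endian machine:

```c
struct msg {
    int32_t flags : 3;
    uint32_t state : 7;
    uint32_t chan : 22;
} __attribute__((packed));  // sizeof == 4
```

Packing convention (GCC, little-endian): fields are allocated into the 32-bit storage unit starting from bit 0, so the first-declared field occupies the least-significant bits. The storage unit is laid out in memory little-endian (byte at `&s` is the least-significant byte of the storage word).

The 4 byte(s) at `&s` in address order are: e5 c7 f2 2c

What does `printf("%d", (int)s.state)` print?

[0]=0xe5 [1]=0xc7 [2]=0xf2 [3]=0x2c (little-endian) → word 0x2cf2c7e5
flags:3 @ bit 0 → (0x2cf2c7e5>>0)&0x7 = 0x5
state:7 @ bit 3 → (0x2cf2c7e5>>3)&0x7f = 0x7c  ←
chan:22 @ bit 10 → (0x2cf2c7e5>>10)&0x3fffff = 0xb3cb1

124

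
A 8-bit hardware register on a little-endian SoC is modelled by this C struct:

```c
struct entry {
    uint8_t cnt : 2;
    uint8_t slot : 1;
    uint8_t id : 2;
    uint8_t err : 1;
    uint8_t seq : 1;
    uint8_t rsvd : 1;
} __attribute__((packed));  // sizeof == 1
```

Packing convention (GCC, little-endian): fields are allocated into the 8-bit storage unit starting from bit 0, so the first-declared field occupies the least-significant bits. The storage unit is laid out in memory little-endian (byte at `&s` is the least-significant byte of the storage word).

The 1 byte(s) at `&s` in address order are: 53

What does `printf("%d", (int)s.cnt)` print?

[0]=0x53 (little-endian) → word 0x53
cnt:2 @ bit 0 → (0x53>>0)&0x3 = 0x3  ←
slot:1 @ bit 2 → (0x53>>2)&0x1 = 0x0
id:2 @ bit 3 → (0x53>>3)&0x3 = 0x2
err:1 @ bit 5 → (0x53>>5)&0x1 = 0x0
seq:1 @ bit 6 → (0x53>>6)&0x1 = 0x1
rsvd:1 @ bit 7 → (0x53>>7)&0x1 = 0x0

3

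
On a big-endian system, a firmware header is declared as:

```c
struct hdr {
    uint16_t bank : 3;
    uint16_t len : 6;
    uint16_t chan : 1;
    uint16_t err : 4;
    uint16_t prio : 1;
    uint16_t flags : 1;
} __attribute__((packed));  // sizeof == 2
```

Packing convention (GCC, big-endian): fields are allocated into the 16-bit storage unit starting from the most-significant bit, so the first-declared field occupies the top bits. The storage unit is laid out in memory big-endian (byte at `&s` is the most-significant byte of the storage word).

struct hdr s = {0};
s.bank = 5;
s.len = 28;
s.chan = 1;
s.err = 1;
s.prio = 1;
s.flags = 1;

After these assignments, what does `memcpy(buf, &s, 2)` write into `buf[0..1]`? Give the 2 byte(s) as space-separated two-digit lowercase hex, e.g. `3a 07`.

bank:3 = 5 → 0x5 << 13 → word 0xa000
len:6 = 28 → 0x1c << 7 → word 0xae00
chan:1 = 1 → 0x1 << 6 → word 0xae40
err:4 = 1 → 0x1 << 2 → word 0xae44
prio:1 = 1 → 0x1 << 1 → word 0xae46
flags:1 = 1 → 0x1 << 0 → word 0xae47
word = 0xae47 → big-endian bytes:
  [0]=0xae  [1]=0x47

ae 47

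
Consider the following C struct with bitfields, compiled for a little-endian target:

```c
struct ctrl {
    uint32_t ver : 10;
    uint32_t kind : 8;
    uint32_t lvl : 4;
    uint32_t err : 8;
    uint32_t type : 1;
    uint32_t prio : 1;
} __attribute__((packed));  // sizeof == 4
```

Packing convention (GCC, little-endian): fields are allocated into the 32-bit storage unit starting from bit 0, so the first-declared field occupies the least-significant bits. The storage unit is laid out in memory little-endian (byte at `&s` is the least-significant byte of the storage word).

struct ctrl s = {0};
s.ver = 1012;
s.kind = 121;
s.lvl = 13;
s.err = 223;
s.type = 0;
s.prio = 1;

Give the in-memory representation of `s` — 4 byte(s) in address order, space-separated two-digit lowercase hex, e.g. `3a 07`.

f4 e7 f5 b7

[0+:10] ver=1012 & 0x3ff = 0x3f4; word=0x000003f4
[10+:8] kind=121 & 0xff = 0x79; word=0x0001e7f4
[18+:4] lvl=13 & 0xf = 0xd; word=0x0035e7f4
[22+:8] err=223 & 0xff = 0xdf; word=0x37f5e7f4
[30+:1] type=0 & 0x1 = 0x0; word=0x37f5e7f4
[31+:1] prio=1 & 0x1 = 0x1; word=0xb7f5e7f4
word = 0xb7f5e7f4 → little-endian bytes:
  [0]=0xf4  [1]=0xe7  [2]=0xf5  [3]=0xb7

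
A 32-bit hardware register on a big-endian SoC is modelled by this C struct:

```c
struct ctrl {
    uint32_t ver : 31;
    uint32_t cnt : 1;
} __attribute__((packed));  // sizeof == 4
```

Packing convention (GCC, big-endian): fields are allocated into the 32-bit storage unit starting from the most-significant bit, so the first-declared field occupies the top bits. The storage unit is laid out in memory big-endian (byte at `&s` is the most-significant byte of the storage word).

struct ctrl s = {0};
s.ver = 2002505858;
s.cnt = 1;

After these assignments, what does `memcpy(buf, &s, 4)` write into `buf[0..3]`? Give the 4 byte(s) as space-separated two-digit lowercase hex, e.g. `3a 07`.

ee b7 a1 05

[1+:31] ver=2002505858 & 0x7fffffff = 0x775bd082; word=0xeeb7a104
[0+:1] cnt=1 & 0x1 = 0x1; word=0xeeb7a105
word = 0xeeb7a105 → big-endian bytes:
  [0]=0xee  [1]=0xb7  [2]=0xa1  [3]=0x05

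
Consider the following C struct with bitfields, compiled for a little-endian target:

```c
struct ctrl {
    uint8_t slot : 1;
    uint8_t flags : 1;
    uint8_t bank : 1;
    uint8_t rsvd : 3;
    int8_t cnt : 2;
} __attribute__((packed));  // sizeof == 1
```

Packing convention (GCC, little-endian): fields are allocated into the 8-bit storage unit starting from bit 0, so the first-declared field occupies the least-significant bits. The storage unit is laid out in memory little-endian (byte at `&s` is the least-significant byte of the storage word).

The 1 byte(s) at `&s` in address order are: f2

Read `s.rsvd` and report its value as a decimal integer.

[0]=0xf2 (little-endian) → word 0xf2
slot:1 @ bit 0 → (0xf2>>0)&0x1 = 0x0
flags:1 @ bit 1 → (0xf2>>1)&0x1 = 0x1
bank:1 @ bit 2 → (0xf2>>2)&0x1 = 0x0
rsvd:3 @ bit 3 → (0xf2>>3)&0x7 = 0x6  ←
cnt:2 @ bit 6 → (0xf2>>6)&0x3 = 0x3

6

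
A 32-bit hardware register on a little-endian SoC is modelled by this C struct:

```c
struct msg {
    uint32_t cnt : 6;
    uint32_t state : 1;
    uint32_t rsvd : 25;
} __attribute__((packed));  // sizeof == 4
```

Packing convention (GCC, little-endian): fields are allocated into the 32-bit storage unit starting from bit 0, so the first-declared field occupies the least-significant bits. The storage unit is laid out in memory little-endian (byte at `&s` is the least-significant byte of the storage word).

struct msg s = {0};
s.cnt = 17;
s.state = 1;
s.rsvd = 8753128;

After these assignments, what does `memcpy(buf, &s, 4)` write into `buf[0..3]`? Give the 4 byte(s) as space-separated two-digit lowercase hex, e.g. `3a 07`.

[0+:6] cnt=17 & 0x3f = 0x11; word=0x00000011
[6+:1] state=1 & 0x1 = 0x1; word=0x00000051
[7+:25] rsvd=8753128 & 0x1ffffff = 0x858fe8; word=0x42c7f451
word = 0x42c7f451 → little-endian bytes:
  [0]=0x51  [1]=0xf4  [2]=0xc7  [3]=0x42

51 f4 c7 42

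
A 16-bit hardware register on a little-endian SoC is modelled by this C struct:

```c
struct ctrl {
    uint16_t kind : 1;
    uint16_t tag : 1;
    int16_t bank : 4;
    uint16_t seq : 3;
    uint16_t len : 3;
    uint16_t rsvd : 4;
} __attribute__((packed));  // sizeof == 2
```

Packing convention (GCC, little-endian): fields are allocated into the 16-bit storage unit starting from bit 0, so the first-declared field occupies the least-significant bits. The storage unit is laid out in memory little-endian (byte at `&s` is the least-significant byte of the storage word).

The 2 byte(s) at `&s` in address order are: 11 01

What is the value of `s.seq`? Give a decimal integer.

[0]=0x11 [1]=0x01 (little-endian) → word 0x0111
kind [0+:1] = (word>>0) & 0x1 = 1
tag [1+:1] = (word>>1) & 0x1 = 0
bank [2+:4] = (word>>2) & 0xf = 4
seq [6+:3] = (word>>6) & 0x7 = 4  ←
len [9+:3] = (word>>9) & 0x7 = 0
rsvd [12+:4] = (word>>12) & 0xf = 0

4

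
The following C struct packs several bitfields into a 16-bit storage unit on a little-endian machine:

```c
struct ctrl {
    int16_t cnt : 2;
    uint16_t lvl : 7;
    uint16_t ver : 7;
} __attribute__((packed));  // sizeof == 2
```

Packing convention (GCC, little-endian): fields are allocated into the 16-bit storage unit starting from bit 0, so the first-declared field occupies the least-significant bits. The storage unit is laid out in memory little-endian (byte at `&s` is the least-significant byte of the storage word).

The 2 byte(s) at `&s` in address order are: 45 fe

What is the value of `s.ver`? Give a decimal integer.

[0]=0x45 [1]=0xfe (little-endian) → word 0xfe45
cnt [0+:2] = (word>>0) & 0x3 = 1
lvl [2+:7] = (word>>2) & 0x7f = 17
ver [9+:7] = (word>>9) & 0x7f = 127  ←

127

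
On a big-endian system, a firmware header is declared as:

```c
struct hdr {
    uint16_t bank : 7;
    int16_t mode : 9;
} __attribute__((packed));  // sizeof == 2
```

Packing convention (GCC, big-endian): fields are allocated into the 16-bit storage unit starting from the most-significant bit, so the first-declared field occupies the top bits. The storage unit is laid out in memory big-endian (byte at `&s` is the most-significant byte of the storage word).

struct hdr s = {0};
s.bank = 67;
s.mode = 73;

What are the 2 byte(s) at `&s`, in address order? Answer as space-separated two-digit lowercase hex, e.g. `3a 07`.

86 49

[9+:7] bank=67 & 0x7f = 0x43; word=0x8600
[0+:9] mode=73 & 0x1ff = 0x49; word=0x8649
word = 0x8649 → big-endian bytes:
  [0]=0x86  [1]=0x49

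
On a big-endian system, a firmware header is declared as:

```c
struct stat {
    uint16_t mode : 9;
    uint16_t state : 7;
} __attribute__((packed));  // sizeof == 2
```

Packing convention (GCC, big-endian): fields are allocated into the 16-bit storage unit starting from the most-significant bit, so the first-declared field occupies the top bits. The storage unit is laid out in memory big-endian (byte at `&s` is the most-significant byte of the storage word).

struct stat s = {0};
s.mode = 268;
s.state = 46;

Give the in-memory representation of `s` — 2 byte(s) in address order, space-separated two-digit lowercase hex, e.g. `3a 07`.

mode (9b) val=268 bits=0x10c at bit 7: 0x8600
state (7b) val=46 bits=0x2e at bit 0: 0x862e
word = 0x862e → big-endian bytes:
  [0]=0x86  [1]=0x2e

86 2e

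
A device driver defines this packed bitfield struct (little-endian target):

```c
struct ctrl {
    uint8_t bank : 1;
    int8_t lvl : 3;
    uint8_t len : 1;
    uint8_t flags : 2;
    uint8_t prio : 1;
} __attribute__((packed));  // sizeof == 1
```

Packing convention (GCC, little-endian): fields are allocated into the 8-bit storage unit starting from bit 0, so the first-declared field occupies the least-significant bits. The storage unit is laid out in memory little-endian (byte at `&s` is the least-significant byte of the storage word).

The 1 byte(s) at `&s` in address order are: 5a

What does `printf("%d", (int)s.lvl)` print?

-3

[0]=0x5a (little-endian) → word 0x5a
bank [0+:1] = (word>>0) & 0x1 = 0
lvl [1+:3] = (word>>1) & 0x7 = 5  ←
len [4+:1] = (word>>4) & 0x1 = 1
flags [5+:2] = (word>>5) & 0x3 = 2
prio [7+:1] = (word>>7) & 0x1 = 0
lvl signed 3b, MSB=1: 5 - 8 = -3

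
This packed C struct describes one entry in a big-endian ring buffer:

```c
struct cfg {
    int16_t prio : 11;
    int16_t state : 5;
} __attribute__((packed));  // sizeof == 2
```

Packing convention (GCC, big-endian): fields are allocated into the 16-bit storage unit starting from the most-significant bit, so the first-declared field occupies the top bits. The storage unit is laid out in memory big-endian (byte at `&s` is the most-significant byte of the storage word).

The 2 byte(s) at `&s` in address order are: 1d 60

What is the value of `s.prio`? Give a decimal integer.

235

[0]=0x1d [1]=0x60 (big-endian) → word 0x1d60
prio:11 @ bit 5 → (0x1d60>>5)&0x7ff = 0xeb  ←
state:5 @ bit 0 → (0x1d60>>0)&0x1f = 0x0
prio signed 11b, MSB=0: value = 235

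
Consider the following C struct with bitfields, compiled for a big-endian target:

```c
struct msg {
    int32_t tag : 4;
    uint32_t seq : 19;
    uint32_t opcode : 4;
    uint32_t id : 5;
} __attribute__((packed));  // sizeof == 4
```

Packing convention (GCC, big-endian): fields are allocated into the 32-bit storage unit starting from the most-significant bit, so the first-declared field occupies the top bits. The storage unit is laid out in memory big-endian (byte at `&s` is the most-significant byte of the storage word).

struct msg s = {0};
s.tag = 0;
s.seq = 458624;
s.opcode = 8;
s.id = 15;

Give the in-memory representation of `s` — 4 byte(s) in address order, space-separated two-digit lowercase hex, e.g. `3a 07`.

tag:4 = 0 → 0x0 << 28 → word 0x00000000
seq:19 = 458624 → 0x6ff80 << 9 → word 0x0dff0000
opcode:4 = 8 → 0x8 << 5 → word 0x0dff0100
id:5 = 15 → 0xf << 0 → word 0x0dff010f
word = 0x0dff010f → big-endian bytes:
  [0]=0x0d  [1]=0xff  [2]=0x01  [3]=0x0f

0d ff 01 0f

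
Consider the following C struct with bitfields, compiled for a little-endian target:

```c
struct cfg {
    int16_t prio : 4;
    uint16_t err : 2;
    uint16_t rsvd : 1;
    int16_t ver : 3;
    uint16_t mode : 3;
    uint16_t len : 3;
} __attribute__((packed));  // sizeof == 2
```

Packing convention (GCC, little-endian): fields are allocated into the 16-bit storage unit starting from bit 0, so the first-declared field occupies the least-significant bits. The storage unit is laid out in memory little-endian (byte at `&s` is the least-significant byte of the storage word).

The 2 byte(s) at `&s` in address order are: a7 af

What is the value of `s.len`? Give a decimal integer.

5

[0]=0xa7 [1]=0xaf (little-endian) → word 0xafa7
prio:4 @ bit 0 → (0xafa7>>0)&0xf = 0x7
err:2 @ bit 4 → (0xafa7>>4)&0x3 = 0x2
rsvd:1 @ bit 6 → (0xafa7>>6)&0x1 = 0x0
ver:3 @ bit 7 → (0xafa7>>7)&0x7 = 0x7
mode:3 @ bit 10 → (0xafa7>>10)&0x7 = 0x3
len:3 @ bit 13 → (0xafa7>>13)&0x7 = 0x5  ←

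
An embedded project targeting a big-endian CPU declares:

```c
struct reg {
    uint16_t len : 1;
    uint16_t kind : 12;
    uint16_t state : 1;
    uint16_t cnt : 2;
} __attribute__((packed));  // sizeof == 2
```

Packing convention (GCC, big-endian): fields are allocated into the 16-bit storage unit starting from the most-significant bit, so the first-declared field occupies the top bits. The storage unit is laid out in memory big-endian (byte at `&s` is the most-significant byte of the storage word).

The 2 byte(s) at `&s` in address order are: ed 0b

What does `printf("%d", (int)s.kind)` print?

[0]=0xed [1]=0x0b (big-endian) → word 0xed0b
len:1 @ bit 15 → (0xed0b>>15)&0x1 = 0x1
kind:12 @ bit 3 → (0xed0b>>3)&0xfff = 0xda1  ←
state:1 @ bit 2 → (0xed0b>>2)&0x1 = 0x0
cnt:2 @ bit 0 → (0xed0b>>0)&0x3 = 0x3

3489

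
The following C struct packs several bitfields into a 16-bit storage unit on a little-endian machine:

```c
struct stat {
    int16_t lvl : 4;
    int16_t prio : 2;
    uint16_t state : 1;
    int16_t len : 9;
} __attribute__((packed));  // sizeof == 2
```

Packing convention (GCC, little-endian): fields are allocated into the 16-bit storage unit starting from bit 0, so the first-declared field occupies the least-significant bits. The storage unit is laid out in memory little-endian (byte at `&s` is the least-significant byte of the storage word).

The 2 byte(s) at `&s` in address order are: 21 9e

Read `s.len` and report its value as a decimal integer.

-196

[0]=0x21 [1]=0x9e (little-endian) → word 0x9e21
lvl:4 @ bit 0 → (0x9e21>>0)&0xf = 0x1
prio:2 @ bit 4 → (0x9e21>>4)&0x3 = 0x2
state:1 @ bit 6 → (0x9e21>>6)&0x1 = 0x0
len:9 @ bit 7 → (0x9e21>>7)&0x1ff = 0x13c  ←
len signed 9b, MSB=1: 316 - 512 = -196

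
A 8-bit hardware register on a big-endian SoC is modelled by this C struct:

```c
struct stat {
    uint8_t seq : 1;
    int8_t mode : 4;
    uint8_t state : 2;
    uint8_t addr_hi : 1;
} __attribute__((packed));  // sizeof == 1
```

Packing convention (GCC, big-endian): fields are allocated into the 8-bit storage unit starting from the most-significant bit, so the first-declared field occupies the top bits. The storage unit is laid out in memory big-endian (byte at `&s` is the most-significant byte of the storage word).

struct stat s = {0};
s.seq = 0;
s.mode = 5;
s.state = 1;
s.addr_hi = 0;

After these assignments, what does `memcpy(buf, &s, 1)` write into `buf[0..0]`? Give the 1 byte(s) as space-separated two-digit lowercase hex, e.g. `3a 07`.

2a

[7+:1] seq=0 & 0x1 = 0x0; word=0x00
[3+:4] mode=5 & 0xf = 0x5; word=0x28
[1+:2] state=1 & 0x3 = 0x1; word=0x2a
[0+:1] addr_hi=0 & 0x1 = 0x0; word=0x2a
word = 0x2a → big-endian bytes:
  [0]=0x2a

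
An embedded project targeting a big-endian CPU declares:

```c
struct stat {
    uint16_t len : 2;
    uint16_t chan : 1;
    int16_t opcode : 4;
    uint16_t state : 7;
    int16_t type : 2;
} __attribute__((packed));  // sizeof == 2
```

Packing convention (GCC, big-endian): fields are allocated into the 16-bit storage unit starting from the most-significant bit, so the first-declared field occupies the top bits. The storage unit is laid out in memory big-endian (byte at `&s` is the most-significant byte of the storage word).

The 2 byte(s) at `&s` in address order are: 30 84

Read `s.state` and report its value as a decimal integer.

[0]=0x30 [1]=0x84 (big-endian) → word 0x3084
len [14+:2] = (word>>14) & 0x3 = 0
chan [13+:1] = (word>>13) & 0x1 = 1
opcode [9+:4] = (word>>9) & 0xf = 8
state [2+:7] = (word>>2) & 0x7f = 33  ←
type [0+:2] = (word>>0) & 0x3 = 0

33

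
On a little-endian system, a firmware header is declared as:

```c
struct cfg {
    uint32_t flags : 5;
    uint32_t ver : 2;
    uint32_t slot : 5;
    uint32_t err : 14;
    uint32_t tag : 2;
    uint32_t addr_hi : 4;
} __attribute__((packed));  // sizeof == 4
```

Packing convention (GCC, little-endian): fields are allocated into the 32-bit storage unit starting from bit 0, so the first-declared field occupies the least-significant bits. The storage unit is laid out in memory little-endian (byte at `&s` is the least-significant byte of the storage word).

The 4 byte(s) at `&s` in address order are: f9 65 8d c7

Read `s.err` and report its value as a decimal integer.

[0]=0xf9 [1]=0x65 [2]=0x8d [3]=0xc7 (little-endian) → word 0xc78d65f9
flags [0+:5] = (word>>0) & 0x1f = 25
ver [5+:2] = (word>>5) & 0x3 = 3
slot [7+:5] = (word>>7) & 0x1f = 11
err [12+:14] = (word>>12) & 0x3fff = 14550  ←
tag [26+:2] = (word>>26) & 0x3 = 1
addr_hi [28+:4] = (word>>28) & 0xf = 12

14550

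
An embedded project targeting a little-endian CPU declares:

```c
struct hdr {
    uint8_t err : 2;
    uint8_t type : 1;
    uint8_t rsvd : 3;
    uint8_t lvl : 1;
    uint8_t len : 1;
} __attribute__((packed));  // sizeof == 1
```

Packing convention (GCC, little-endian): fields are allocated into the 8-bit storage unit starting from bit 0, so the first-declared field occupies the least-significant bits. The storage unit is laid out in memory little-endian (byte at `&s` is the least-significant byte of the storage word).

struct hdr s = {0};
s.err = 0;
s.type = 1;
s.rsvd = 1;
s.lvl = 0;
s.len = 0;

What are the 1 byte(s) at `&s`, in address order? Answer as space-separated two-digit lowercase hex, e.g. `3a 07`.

[0+:2] err=0 & 0x3 = 0x0; word=0x00
[2+:1] type=1 & 0x1 = 0x1; word=0x04
[3+:3] rsvd=1 & 0x7 = 0x1; word=0x0c
[6+:1] lvl=0 & 0x1 = 0x0; word=0x0c
[7+:1] len=0 & 0x1 = 0x0; word=0x0c
word = 0x0c → little-endian bytes:
  [0]=0x0c

0c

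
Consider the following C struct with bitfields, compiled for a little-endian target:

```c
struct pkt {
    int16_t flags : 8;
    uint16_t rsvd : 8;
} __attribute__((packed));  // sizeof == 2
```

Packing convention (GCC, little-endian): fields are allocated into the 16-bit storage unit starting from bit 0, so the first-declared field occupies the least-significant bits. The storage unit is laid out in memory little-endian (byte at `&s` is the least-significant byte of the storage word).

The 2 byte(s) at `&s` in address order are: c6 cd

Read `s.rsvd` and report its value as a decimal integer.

[0]=0xc6 [1]=0xcd (little-endian) → word 0xcdc6
flags [0+:8] = (word>>0) & 0xff = 198
rsvd [8+:8] = (word>>8) & 0xff = 205  ←

205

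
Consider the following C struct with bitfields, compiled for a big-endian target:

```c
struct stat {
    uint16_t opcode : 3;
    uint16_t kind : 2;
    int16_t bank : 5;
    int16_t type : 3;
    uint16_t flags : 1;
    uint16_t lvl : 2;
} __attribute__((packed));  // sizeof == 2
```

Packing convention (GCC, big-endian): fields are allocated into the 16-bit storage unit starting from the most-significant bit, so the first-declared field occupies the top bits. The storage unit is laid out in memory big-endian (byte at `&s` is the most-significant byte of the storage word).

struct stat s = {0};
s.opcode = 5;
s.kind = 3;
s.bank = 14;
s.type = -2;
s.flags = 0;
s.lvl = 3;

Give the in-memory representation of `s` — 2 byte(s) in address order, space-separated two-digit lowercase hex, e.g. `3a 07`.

bb b3

opcode:3 = 5 → 0x5 << 13 → word 0xa000
kind:2 = 3 → 0x3 << 11 → word 0xb800
bank:5 = 14 → 0xe << 6 → word 0xbb80
type:3 = -2 → 0x6 << 3 → word 0xbbb0
flags:1 = 0 → 0x0 << 2 → word 0xbbb0
lvl:2 = 3 → 0x3 << 0 → word 0xbbb3
word = 0xbbb3 → big-endian bytes:
  [0]=0xbb  [1]=0xb3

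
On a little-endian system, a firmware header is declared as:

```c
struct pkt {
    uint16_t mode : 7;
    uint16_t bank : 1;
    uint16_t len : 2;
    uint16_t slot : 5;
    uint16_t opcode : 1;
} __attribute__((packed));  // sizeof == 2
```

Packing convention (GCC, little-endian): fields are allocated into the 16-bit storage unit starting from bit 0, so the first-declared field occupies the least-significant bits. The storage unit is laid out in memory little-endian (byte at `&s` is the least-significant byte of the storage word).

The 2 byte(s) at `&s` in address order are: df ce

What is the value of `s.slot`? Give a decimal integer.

[0]=0xdf [1]=0xce (little-endian) → word 0xcedf
mode:7 @ bit 0 → (0xcedf>>0)&0x7f = 0x5f
bank:1 @ bit 7 → (0xcedf>>7)&0x1 = 0x1
len:2 @ bit 8 → (0xcedf>>8)&0x3 = 0x2
slot:5 @ bit 10 → (0xcedf>>10)&0x1f = 0x13  ←
opcode:1 @ bit 15 → (0xcedf>>15)&0x1 = 0x1

19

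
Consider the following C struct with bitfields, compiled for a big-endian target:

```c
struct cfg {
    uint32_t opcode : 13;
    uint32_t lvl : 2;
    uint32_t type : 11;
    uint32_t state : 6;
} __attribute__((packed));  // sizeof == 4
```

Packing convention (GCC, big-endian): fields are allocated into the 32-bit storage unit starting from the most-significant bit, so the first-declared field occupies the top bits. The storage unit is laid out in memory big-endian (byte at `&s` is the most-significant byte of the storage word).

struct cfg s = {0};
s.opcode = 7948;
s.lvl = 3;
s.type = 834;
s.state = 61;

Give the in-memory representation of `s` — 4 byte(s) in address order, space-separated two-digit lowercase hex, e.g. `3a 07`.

f8 66 d0 bd

opcode:13 = 7948 → 0x1f0c << 19 → word 0xf8600000
lvl:2 = 3 → 0x3 << 17 → word 0xf8660000
type:11 = 834 → 0x342 << 6 → word 0xf866d080
state:6 = 61 → 0x3d << 0 → word 0xf866d0bd
word = 0xf866d0bd → big-endian bytes:
  [0]=0xf8  [1]=0x66  [2]=0xd0  [3]=0xbd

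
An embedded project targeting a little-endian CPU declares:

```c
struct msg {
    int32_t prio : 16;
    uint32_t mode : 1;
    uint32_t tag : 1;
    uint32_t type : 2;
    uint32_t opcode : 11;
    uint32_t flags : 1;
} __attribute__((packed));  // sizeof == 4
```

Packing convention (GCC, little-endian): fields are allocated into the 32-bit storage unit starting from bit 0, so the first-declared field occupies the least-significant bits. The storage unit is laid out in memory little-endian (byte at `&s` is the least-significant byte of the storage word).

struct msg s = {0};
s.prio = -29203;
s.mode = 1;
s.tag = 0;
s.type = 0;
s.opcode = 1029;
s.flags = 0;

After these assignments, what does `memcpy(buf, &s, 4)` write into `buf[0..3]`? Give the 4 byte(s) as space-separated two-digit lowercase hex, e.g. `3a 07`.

ed 8d 51 40

prio:16 = -29203 → 0x8ded << 0 → word 0x00008ded
mode:1 = 1 → 0x1 << 16 → word 0x00018ded
tag:1 = 0 → 0x0 << 17 → word 0x00018ded
type:2 = 0 → 0x0 << 18 → word 0x00018ded
opcode:11 = 1029 → 0x405 << 20 → word 0x40518ded
flags:1 = 0 → 0x0 << 31 → word 0x40518ded
word = 0x40518ded → little-endian bytes:
  [0]=0xed  [1]=0x8d  [2]=0x51  [3]=0x40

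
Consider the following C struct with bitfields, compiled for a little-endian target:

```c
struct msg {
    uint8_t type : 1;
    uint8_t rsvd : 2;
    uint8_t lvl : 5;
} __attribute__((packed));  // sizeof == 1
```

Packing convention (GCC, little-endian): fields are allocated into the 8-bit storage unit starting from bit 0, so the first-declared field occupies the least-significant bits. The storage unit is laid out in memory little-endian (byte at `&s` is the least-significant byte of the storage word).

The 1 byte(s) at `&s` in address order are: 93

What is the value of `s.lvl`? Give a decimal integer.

18

[0]=0x93 (little-endian) → word 0x93
type:1 @ bit 0 → (0x93>>0)&0x1 = 0x1
rsvd:2 @ bit 1 → (0x93>>1)&0x3 = 0x1
lvl:5 @ bit 3 → (0x93>>3)&0x1f = 0x12  ←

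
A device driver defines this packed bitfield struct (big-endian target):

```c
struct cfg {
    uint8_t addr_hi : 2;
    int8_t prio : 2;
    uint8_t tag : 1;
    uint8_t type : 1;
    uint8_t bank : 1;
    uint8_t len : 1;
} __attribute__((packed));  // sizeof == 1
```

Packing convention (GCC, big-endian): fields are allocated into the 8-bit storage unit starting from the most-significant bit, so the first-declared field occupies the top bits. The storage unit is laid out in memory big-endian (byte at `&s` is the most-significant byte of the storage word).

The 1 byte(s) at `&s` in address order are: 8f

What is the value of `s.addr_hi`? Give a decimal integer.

[0]=0x8f (big-endian) → word 0x8f
addr_hi [6+:2] = (word>>6) & 0x3 = 2  ←
prio [4+:2] = (word>>4) & 0x3 = 0
tag [3+:1] = (word>>3) & 0x1 = 1
type [2+:1] = (word>>2) & 0x1 = 1
bank [1+:1] = (word>>1) & 0x1 = 1
len [0+:1] = (word>>0) & 0x1 = 1

2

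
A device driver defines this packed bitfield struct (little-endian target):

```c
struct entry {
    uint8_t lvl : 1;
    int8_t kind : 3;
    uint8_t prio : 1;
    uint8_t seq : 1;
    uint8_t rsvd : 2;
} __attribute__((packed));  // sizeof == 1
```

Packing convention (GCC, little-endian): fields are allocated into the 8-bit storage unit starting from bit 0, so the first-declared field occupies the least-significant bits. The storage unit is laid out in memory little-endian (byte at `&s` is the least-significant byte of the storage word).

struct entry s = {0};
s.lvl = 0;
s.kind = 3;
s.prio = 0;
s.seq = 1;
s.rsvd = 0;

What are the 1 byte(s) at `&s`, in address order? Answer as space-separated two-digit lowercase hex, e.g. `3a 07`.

lvl:1 = 0 → 0x0 << 0 → word 0x00
kind:3 = 3 → 0x3 << 1 → word 0x06
prio:1 = 0 → 0x0 << 4 → word 0x06
seq:1 = 1 → 0x1 << 5 → word 0x26
rsvd:2 = 0 → 0x0 << 6 → word 0x26
word = 0x26 → little-endian bytes:
  [0]=0x26

26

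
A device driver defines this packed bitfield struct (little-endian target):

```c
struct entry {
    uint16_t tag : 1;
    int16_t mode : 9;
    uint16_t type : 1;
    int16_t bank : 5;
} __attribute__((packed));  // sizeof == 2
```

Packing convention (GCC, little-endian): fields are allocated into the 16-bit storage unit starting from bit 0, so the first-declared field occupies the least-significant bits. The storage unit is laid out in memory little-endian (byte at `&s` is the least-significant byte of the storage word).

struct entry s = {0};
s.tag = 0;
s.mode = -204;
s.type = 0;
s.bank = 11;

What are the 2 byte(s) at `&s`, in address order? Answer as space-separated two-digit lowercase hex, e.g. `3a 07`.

68 5a

tag (1b) val=0 bits=0x0 at bit 0: 0x0000
mode (9b) val=-204 bits=0x134 at bit 1: 0x0268
type (1b) val=0 bits=0x0 at bit 10: 0x0268
bank (5b) val=11 bits=0xb at bit 11: 0x5a68
word = 0x5a68 → little-endian bytes:
  [0]=0x68  [1]=0x5a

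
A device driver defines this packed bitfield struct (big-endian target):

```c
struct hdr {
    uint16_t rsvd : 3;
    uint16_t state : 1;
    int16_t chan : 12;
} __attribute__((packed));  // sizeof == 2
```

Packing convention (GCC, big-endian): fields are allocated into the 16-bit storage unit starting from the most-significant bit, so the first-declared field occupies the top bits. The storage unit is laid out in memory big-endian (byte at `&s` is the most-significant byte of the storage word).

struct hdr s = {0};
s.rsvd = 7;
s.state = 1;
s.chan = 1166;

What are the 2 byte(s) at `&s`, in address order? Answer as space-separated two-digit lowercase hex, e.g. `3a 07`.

[13+:3] rsvd=7 & 0x7 = 0x7; word=0xe000
[12+:1] state=1 & 0x1 = 0x1; word=0xf000
[0+:12] chan=1166 & 0xfff = 0x48e; word=0xf48e
word = 0xf48e → big-endian bytes:
  [0]=0xf4  [1]=0x8e

f4 8e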